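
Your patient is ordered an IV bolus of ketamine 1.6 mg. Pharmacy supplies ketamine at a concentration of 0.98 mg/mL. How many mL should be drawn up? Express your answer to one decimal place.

Volume = 1.6 mg ÷ 0.98 mg/mL = 1.632653 mL

1.6 mL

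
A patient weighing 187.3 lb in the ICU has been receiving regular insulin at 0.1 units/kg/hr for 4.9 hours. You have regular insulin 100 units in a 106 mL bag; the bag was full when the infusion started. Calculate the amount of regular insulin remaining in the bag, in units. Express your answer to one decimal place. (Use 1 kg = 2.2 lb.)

58.3 units

Weight = 187.3 lb ÷ 2.2 lb/kg = 85.13636 kg
Dose = 0.1 units/kg/hr × 85.13636 kg = 8.513636 units/hr
Concentration = 100 units ÷ 106 mL = 0.9433962 units/mL
Rate = 8.513636 units/hr ÷ 0.9433962 units/mL = 9.024455 mL/hr
Volume infused = 9.024455 mL/hr × 4.9 hr = 44.21983 mL
Volume remaining = 106 − 44.21983 = 61.78017 mL
Drug remaining = 61.78017 mL × 0.9433962 units/mL = 58.28318 units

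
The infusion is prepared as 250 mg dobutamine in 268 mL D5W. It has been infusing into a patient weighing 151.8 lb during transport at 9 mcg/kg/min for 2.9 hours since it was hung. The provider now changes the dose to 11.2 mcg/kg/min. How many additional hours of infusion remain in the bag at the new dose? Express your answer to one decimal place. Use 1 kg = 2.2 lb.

3.1 hours

Initial rate:
Weight = 151.8 lb ÷ 2.2 lb/kg = 69 kg
Dose = 9 mcg/kg/min × 69 kg = 621 mcg/min
621 mcg/min × 60 min/hr = 37260 mcg/hr
Concentration = 250 mg ÷ 268 mL = 0.9328358 mg/mL = 932.8358 mcg/mL
Rate = 37260 mcg/hr ÷ 932.8358 mcg/mL = 39.94272 mL/hr
Volume infused so far = 39.94272 mL/hr × 2.9 hr = 115.8339 mL
Volume remaining = 268 − 115.8339 = 152.1661 mL
New rate:
Dose = 11.2 mcg/kg/min × 69 kg = 772.8 mcg/min
772.8 mcg/min × 60 min/hr = 46368 mcg/hr
Rate = 46368 mcg/hr ÷ 932.8358 mcg/mL = 49.7065 mL/hr
Time remaining = 152.1661 mL ÷ 49.7065 mL/hr = 3.061292 hr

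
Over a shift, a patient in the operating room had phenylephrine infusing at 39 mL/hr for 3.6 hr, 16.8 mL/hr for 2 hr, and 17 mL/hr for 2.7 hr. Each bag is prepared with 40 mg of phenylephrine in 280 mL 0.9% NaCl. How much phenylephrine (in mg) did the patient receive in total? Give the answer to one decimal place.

Concentration = 40 mg ÷ 280 mL = 0.1428571 mg/mL
Stage 1: 39 mL/hr × 3.6 hr = 140.4 mL → 140.4 mL × 0.1428571 mg/mL = 20.05714 mg
Stage 2: 16.8 mL/hr × 2 hr = 33.6 mL → 33.6 mL × 0.1428571 mg/mL = 4.8 mg
Stage 3: 17 mL/hr × 2.7 hr = 45.9 mL → 45.9 mL × 0.1428571 mg/mL = 6.557143 mg
Total = 20.05714 + 4.8 + 6.557143 = 31.41429 mg

31.4 mg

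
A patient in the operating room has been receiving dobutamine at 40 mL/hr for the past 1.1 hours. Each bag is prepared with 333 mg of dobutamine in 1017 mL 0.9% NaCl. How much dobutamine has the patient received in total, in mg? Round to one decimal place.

Concentration = 333 mg ÷ 1017 mL = 0.3274336 mg/mL = 327.4336 mcg/mL
Drug rate = 40 mL/hr × 327.4336 mcg/mL = 13097.35 mcg/hr
Total = 13097.35 mcg/hr × 1.1 hr = 14407.08 mcg = 14.40708 mg

14.4 mg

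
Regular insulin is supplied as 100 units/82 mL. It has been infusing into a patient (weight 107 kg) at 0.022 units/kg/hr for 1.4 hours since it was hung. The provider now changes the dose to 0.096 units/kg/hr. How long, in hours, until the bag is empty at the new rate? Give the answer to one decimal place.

Initial rate:
Dose = 0.022 units/kg/hr × 107 kg = 2.354 units/hr
Concentration = 100 units ÷ 82 mL = 1.219512 units/mL
Rate = 2.354 units/hr ÷ 1.219512 units/mL = 1.93028 mL/hr
Volume infused so far = 1.93028 mL/hr × 1.4 hr = 2.702392 mL
Volume remaining = 82 − 2.702392 = 79.29761 mL
New rate:
Dose = 0.096 units/kg/hr × 107 kg = 10.272 units/hr
Rate = 10.272 units/hr ÷ 1.219512 units/mL = 8.42304 mL/hr
Time remaining = 79.29761 mL ÷ 8.42304 mL/hr = 9.414369 hr

9.4 hours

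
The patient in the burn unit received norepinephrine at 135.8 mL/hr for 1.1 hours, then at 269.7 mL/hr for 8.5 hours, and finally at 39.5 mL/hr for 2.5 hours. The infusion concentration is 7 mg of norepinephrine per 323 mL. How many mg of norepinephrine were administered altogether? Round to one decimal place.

55.1 mg

Concentration = 7 mg ÷ 323 mL = 0.02167183 mg/mL
Stage 1: 135.8 mL/hr × 1.1 hr = 149.38 mL → 149.38 mL × 0.02167183 mg/mL = 3.237337 mg
Stage 2: 269.7 mL/hr × 8.5 hr = 2292.45 mL → 2292.45 mL × 0.02167183 mg/mL = 49.68158 mg
Stage 3: 39.5 mL/hr × 2.5 hr = 98.75 mL → 98.75 mL × 0.02167183 mg/mL = 2.140093 mg
Total = 3.237337 + 49.68158 + 2.140093 = 55.05901 mg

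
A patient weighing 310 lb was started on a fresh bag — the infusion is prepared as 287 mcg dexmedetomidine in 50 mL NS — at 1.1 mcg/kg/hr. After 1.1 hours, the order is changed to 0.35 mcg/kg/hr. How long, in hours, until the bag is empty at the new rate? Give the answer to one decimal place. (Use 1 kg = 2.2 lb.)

Initial rate:
Weight = 310 lb ÷ 2.2 lb/kg = 140.9091 kg
Dose = 1.1 mcg/kg/hr × 140.9091 kg = 155 mcg/hr
Concentration = 287 mcg ÷ 50 mL = 5.74 mcg/mL
Rate = 155 mcg/hr ÷ 5.74 mcg/mL = 27.00348 mL/hr
Volume infused so far = 27.00348 mL/hr × 1.1 hr = 29.70383 mL
Volume remaining = 50 − 29.70383 = 20.29617 mL
New rate:
Dose = 0.35 mcg/kg/hr × 140.9091 kg = 49.31818 mcg/hr
Rate = 49.31818 mcg/hr ÷ 5.74 mcg/mL = 8.592018 mL/hr
Time remaining = 20.29617 mL ÷ 8.592018 mL/hr = 2.362212 hr

2.4 hours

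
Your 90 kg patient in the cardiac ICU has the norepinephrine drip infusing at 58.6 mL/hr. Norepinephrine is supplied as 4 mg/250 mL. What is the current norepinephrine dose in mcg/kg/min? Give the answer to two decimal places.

0.17 mcg/kg/min

Concentration = 4 mg ÷ 250 mL = 0.016 mg/mL = 16 mcg/mL
Drug rate = 58.6 mL/hr × 16 mcg/mL = 937.6 mcg/hr
937.6 mcg/hr ÷ 60 min/hr = 15.62667 mcg/min
15.62667 mcg/min ÷ 90 kg = 0.1736296 mcg/kg/min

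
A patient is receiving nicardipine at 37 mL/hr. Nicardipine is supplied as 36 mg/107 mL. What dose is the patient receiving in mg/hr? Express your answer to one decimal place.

12.4 mg/hr

Concentration = 36 mg ÷ 107 mL = 0.3364486 mg/mL
Drug rate = 37 mL/hr × 0.3364486 mg/mL = 12.4486 mg/hr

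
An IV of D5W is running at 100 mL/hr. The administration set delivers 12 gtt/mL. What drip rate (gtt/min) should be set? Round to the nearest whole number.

20 gtt/min

100 mL/hr ÷ 60 min/hr = 1.666667 mL/min
1.666667 mL/min × 12 gtt/mL = 20 gtt/min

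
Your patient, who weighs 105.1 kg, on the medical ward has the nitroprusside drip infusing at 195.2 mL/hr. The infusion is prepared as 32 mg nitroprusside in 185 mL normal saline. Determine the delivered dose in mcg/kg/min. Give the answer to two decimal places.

5.35 mcg/kg/min

Concentration = 32 mg ÷ 185 mL = 0.172973 mg/mL = 172.973 mcg/mL
Drug rate = 195.2 mL/hr × 172.973 mcg/mL = 33764.32 mcg/hr
33764.32 mcg/hr ÷ 60 min/hr = 562.7387 mcg/min
562.7387 mcg/min ÷ 105.1 kg = 5.354317 mcg/kg/min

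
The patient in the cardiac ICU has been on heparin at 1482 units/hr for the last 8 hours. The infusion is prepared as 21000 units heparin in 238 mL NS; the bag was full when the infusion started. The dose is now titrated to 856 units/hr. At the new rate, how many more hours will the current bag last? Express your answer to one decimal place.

Initial rate:
Concentration = 21000 units ÷ 238 mL = 88.23529 units/mL
Rate = 1482 units/hr ÷ 88.23529 units/mL = 16.796 mL/hr
Volume infused so far = 16.796 mL/hr × 8 hr = 134.368 mL
Volume remaining = 238 − 134.368 = 103.632 mL
New rate:
Rate = 856 units/hr ÷ 88.23529 units/mL = 9.701333 mL/hr
Time remaining = 103.632 mL ÷ 9.701333 mL/hr = 10.68224 hr

10.7 hours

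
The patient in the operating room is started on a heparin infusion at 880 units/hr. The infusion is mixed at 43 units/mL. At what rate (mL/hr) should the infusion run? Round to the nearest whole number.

Rate = 880 units/hr ÷ 43 units/mL = 20.46512 mL/hr

20 mL/hr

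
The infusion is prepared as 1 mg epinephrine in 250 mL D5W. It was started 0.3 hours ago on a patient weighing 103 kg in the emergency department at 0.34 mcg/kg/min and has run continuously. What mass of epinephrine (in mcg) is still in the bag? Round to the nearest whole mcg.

370 mcg

Dose = 0.34 mcg/kg/min × 103 kg = 35.02 mcg/min
35.02 mcg/min × 60 min/hr = 2101.2 mcg/hr
Concentration = 1 mg ÷ 250 mL = 0.004 mg/mL = 4 mcg/mL
Rate = 2101.2 mcg/hr ÷ 4 mcg/mL = 525.3 mL/hr
Volume infused = 525.3 mL/hr × 0.3 hr = 157.59 mL
Volume remaining = 250 − 157.59 = 92.41 mL
Drug remaining = 92.41 mL × 4 mcg/mL = 369.64 mcg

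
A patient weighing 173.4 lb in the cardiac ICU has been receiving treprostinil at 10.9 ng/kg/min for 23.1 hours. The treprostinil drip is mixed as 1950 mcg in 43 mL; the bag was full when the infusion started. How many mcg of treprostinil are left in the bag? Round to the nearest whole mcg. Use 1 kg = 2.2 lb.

Weight = 173.4 lb ÷ 2.2 lb/kg = 78.81818 kg
Dose = 10.9 ng/kg/min × 78.81818 kg = 859.1182 ng/min
859.1182 ng/min × 60 min/hr = 51547.09 ng/hr
Concentration = 1950 mcg ÷ 43 mL = 45.34884 mcg/mL = 45348.84 ng/mL
Rate = 51547.09 ng/hr ÷ 45348.84 ng/mL = 1.136679 mL/hr
Volume infused = 1.136679 mL/hr × 23.1 hr = 26.2573 mL
Volume remaining = 43 − 26.2573 = 16.7427 mL
Drug remaining = 16.7427 mL × 45348.84 ng/mL = 759262.2 ng = 759.2622 mcg

759 mcg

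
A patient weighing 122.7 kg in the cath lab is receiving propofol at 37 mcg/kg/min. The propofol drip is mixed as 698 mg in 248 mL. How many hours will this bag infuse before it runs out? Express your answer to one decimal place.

Dose = 37 mcg/kg/min × 122.7 kg = 4539.9 mcg/min
4539.9 mcg/min × 60 min/hr = 272394 mcg/hr
Concentration = 698 mg ÷ 248 mL = 2.814516 mg/mL = 2814.516 mcg/mL
Rate = 272394 mcg/hr ÷ 2814.516 mcg/mL = 96.78182 mL/hr
Duration = 248 mL ÷ 96.78182 mL/hr = 2.562465 hr

2.6 hours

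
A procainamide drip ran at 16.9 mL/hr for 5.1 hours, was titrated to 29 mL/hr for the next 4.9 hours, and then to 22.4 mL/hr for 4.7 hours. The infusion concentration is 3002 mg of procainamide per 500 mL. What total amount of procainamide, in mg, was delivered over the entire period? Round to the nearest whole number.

2003 mg

Concentration = 3002 mg ÷ 500 mL = 6.004 mg/mL
Stage 1: 16.9 mL/hr × 5.1 hr = 86.19 mL → 86.19 mL × 6.004 mg/mL = 517.4848 mg
Stage 2: 29 mL/hr × 4.9 hr = 142.1 mL → 142.1 mL × 6.004 mg/mL = 853.1684 mg
Stage 3: 22.4 mL/hr × 4.7 hr = 105.28 mL → 105.28 mL × 6.004 mg/mL = 632.1011 mg
Total = 517.4848 + 853.1684 + 632.1011 = 2002.754 mg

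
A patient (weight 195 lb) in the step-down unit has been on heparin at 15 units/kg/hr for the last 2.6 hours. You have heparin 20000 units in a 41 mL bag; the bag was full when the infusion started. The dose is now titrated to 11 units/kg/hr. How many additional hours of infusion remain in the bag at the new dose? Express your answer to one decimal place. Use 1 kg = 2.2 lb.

Initial rate:
Weight = 195 lb ÷ 2.2 lb/kg = 88.63636 kg
Dose = 15 units/kg/hr × 88.63636 kg = 1329.545 units/hr
Concentration = 20000 units ÷ 41 mL = 487.8049 units/mL
Rate = 1329.545 units/hr ÷ 487.8049 units/mL = 2.725568 mL/hr
Volume infused so far = 2.725568 mL/hr × 2.6 hr = 7.086477 mL
Volume remaining = 41 − 7.086477 = 33.91352 mL
New rate:
Dose = 11 units/kg/hr × 88.63636 kg = 975 units/hr
Rate = 975 units/hr ÷ 487.8049 units/mL = 1.99875 mL/hr
Time remaining = 33.91352 mL ÷ 1.99875 mL/hr = 16.96737 hr

17.0 hours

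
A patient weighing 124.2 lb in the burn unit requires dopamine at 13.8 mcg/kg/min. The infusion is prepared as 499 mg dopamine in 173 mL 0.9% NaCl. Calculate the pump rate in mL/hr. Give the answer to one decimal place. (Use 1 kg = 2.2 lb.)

Weight = 124.2 lb ÷ 2.2 lb/kg = 56.45455 kg
Dose = 13.8 mcg/kg/min × 56.45455 kg = 779.0727 mcg/min
779.0727 mcg/min × 60 min/hr = 46744.36 mcg/hr
Concentration = 499 mg ÷ 173 mL = 2.884393 mg/mL = 2884.393 mcg/mL
Rate = 46744.36 mcg/hr ÷ 2884.393 mcg/mL = 16.20596 mL/hr

16.2 mL/hr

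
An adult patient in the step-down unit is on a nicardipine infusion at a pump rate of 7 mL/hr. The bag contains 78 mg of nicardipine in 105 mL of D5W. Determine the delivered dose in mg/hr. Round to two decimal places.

Concentration = 78 mg ÷ 105 mL = 0.7428571 mg/mL
Drug rate = 7 mL/hr × 0.7428571 mg/mL = 5.2 mg/hr

5.20 mg/hr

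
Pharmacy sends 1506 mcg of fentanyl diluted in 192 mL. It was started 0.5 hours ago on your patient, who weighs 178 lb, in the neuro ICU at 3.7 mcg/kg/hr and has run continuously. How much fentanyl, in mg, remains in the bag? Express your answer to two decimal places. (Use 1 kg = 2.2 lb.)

1.36 mg

Weight = 178 lb ÷ 2.2 lb/kg = 80.90909 kg
Dose = 3.7 mcg/kg/hr × 80.90909 kg = 299.3636 mcg/hr
Concentration = 1506 mcg ÷ 192 mL = 7.84375 mcg/mL
Rate = 299.3636 mcg/hr ÷ 7.84375 mcg/mL = 38.16588 mL/hr
Volume infused = 38.16588 mL/hr × 0.5 hr = 19.08294 mL
Volume remaining = 192 − 19.08294 = 172.9171 mL
Drug remaining = 172.9171 mL × 7.84375 mcg/mL = 1356.318 mcg = 1.356318 mg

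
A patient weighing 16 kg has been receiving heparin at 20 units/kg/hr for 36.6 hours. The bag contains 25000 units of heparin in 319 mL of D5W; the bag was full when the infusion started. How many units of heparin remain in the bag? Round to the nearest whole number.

Dose = 20 units/kg/hr × 16 kg = 320 units/hr
Concentration = 25000 units ÷ 319 mL = 78.36991 units/mL
Rate = 320 units/hr ÷ 78.36991 units/mL = 4.0832 mL/hr
Volume infused = 4.0832 mL/hr × 36.6 hr = 149.4451 mL
Volume remaining = 319 − 149.4451 = 169.5549 mL
Drug remaining = 169.5549 mL × 78.36991 units/mL = 13288 units

13288 units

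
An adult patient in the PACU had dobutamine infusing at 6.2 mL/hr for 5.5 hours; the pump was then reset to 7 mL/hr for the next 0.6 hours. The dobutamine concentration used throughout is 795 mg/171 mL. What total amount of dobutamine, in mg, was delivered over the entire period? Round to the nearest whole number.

178 mg

Concentration = 795 mg ÷ 171 mL = 4.649123 mg/mL
Stage 1: 6.2 mL/hr × 5.5 hr = 34.1 mL → 34.1 mL × 4.649123 mg/mL = 158.5351 mg
Stage 2: 7 mL/hr × 0.6 hr = 4.2 mL → 4.2 mL × 4.649123 mg/mL = 19.52632 mg
Total = 158.5351 + 19.52632 = 178.0614 mg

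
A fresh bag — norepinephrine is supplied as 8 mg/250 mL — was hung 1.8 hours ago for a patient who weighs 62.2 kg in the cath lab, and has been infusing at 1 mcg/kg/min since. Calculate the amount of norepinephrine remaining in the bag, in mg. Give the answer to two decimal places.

Dose = 1 mcg/kg/min × 62.2 kg = 62.2 mcg/min
62.2 mcg/min × 60 min/hr = 3732 mcg/hr
Concentration = 8 mg ÷ 250 mL = 0.032 mg/mL = 32 mcg/mL
Rate = 3732 mcg/hr ÷ 32 mcg/mL = 116.625 mL/hr
Volume infused = 116.625 mL/hr × 1.8 hr = 209.925 mL
Volume remaining = 250 − 209.925 = 40.075 mL
Drug remaining = 40.075 mL × 32 mcg/mL = 1282.4 mcg = 1.2824 mg

1.28 mg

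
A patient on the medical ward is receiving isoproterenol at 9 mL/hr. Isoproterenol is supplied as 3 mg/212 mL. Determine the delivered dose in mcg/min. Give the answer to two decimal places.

2.12 mcg/min

Concentration = 3 mg ÷ 212 mL = 0.01415094 mg/mL = 14.15094 mcg/mL
Drug rate = 9 mL/hr × 14.15094 mcg/mL = 127.3585 mcg/hr
127.3585 mcg/hr ÷ 60 min/hr = 2.122642 mcg/min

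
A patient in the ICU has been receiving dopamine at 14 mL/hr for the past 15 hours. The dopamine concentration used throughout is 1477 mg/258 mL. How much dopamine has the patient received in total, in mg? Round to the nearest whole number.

1202 mg

Concentration = 1477 mg ÷ 258 mL = 5.724806 mg/mL = 5724.806 mcg/mL
Drug rate = 14 mL/hr × 5724.806 mcg/mL = 80147.29 mcg/hr
Total = 80147.29 mcg/hr × 15 hr = 1202209 mcg = 1202.209 mg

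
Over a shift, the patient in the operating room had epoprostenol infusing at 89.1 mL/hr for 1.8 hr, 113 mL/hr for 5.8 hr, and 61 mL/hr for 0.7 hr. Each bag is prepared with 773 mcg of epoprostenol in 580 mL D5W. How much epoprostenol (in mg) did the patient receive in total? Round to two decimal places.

1.14 mg

Concentration = 773 mcg ÷ 580 mL = 1.332759 mcg/mL
Stage 1: 89.1 mL/hr × 1.8 hr = 160.38 mL → 160.38 mL × 1.332759 mcg/mL = 213.7478 mcg
Stage 2: 113 mL/hr × 5.8 hr = 655.4 mL → 655.4 mL × 1.332759 mcg/mL = 873.49 mcg
Stage 3: 61 mL/hr × 0.7 hr = 42.7 mL → 42.7 mL × 1.332759 mcg/mL = 56.90879 mcg
Total = 213.7478 + 873.49 + 56.90879 = 1144.147 mcg = 1.144147 mg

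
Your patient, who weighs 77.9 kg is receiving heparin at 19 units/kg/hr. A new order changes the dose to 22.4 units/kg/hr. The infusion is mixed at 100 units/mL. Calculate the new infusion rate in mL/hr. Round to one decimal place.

17.4 mL/hr

Dose = 22.4 units/kg/hr × 77.9 kg = 1744.96 units/hr
Rate = 1744.96 units/hr ÷ 100 units/mL = 17.4496 mL/hr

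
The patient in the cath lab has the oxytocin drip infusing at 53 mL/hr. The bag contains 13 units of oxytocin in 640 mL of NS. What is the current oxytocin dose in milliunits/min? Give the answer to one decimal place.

17.9 milliunits/min

Concentration = 13 units ÷ 640 mL = 0.0203125 units/mL = 20.3125 milliunits/mL
Drug rate = 53 mL/hr × 20.3125 milliunits/mL = 1076.562 milliunits/hr
1076.562 milliunits/hr ÷ 60 min/hr = 17.94271 milliunits/min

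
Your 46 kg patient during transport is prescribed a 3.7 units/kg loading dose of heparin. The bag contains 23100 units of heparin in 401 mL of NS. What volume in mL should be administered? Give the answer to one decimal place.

Dose = 3.7 units/kg × 46 kg = 170.2 units
Concentration = 23100 units ÷ 401 mL = 57.60599 units/mL
Volume = 170.2 units ÷ 57.60599 units/mL = 2.954554 mL

3.0 mL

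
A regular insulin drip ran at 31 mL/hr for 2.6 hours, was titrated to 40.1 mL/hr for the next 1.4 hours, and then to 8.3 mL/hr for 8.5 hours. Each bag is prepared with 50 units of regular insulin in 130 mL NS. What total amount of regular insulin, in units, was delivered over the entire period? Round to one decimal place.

Concentration = 50 units ÷ 130 mL = 0.3846154 units/mL
Stage 1: 31 mL/hr × 2.6 hr = 80.6 mL → 80.6 mL × 0.3846154 units/mL = 31 units
Stage 2: 40.1 mL/hr × 1.4 hr = 56.14 mL → 56.14 mL × 0.3846154 units/mL = 21.59231 units
Stage 3: 8.3 mL/hr × 8.5 hr = 70.55 mL → 70.55 mL × 0.3846154 units/mL = 27.13462 units
Total = 31 + 21.59231 + 27.13462 = 79.72692 units

79.7 units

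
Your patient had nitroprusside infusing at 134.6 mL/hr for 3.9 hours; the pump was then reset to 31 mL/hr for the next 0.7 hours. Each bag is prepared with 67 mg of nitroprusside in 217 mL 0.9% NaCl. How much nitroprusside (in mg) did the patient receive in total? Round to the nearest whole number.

169 mg

Concentration = 67 mg ÷ 217 mL = 0.3087558 mg/mL
Stage 1: 134.6 mL/hr × 3.9 hr = 524.94 mL → 524.94 mL × 0.3087558 mg/mL = 162.0782 mg
Stage 2: 31 mL/hr × 0.7 hr = 21.7 mL → 21.7 mL × 0.3087558 mg/mL = 6.7 mg
Total = 162.0782 + 6.7 = 168.7782 mg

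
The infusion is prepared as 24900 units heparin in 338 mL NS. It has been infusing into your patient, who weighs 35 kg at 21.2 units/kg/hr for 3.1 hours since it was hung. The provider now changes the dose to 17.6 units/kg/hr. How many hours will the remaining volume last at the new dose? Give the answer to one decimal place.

Initial rate:
Dose = 21.2 units/kg/hr × 35 kg = 742 units/hr
Concentration = 24900 units ÷ 338 mL = 73.66864 units/mL
Rate = 742 units/hr ÷ 73.66864 units/mL = 10.07213 mL/hr
Volume infused so far = 10.07213 mL/hr × 3.1 hr = 31.2236 mL
Volume remaining = 338 − 31.2236 = 306.7764 mL
New rate:
Dose = 17.6 units/kg/hr × 35 kg = 616 units/hr
Rate = 616 units/hr ÷ 73.66864 units/mL = 8.361767 mL/hr
Time remaining = 306.7764 mL ÷ 8.361767 mL/hr = 36.68799 hr

36.7 hours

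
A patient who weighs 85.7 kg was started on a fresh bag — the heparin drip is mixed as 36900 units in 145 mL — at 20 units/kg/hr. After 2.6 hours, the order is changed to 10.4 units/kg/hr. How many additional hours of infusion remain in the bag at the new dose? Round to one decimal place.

Initial rate:
Dose = 20 units/kg/hr × 85.7 kg = 1714 units/hr
Concentration = 36900 units ÷ 145 mL = 254.4828 units/mL
Rate = 1714 units/hr ÷ 254.4828 units/mL = 6.73523 mL/hr
Volume infused so far = 6.73523 mL/hr × 2.6 hr = 17.5116 mL
Volume remaining = 145 − 17.5116 = 127.4884 mL
New rate:
Dose = 10.4 units/kg/hr × 85.7 kg = 891.28 units/hr
Rate = 891.28 units/hr ÷ 254.4828 units/mL = 3.50232 mL/hr
Time remaining = 127.4884 mL ÷ 3.50232 mL/hr = 36.40113 hr

36.4 hours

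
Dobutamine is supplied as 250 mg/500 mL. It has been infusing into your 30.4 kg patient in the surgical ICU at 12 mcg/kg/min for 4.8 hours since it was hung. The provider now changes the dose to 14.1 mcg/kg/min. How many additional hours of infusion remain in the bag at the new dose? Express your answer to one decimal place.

5.6 hours

Initial rate:
Dose = 12 mcg/kg/min × 30.4 kg = 364.8 mcg/min
364.8 mcg/min × 60 min/hr = 21888 mcg/hr
Concentration = 250 mg ÷ 500 mL = 0.5 mg/mL = 500 mcg/mL
Rate = 21888 mcg/hr ÷ 500 mcg/mL = 43.776 mL/hr
Volume infused so far = 43.776 mL/hr × 4.8 hr = 210.1248 mL
Volume remaining = 500 − 210.1248 = 289.8752 mL
New rate:
Dose = 14.1 mcg/kg/min × 30.4 kg = 428.64 mcg/min
428.64 mcg/min × 60 min/hr = 25718.4 mcg/hr
Rate = 25718.4 mcg/hr ÷ 500 mcg/mL = 51.4368 mL/hr
Time remaining = 289.8752 mL ÷ 51.4368 mL/hr = 5.635561 hr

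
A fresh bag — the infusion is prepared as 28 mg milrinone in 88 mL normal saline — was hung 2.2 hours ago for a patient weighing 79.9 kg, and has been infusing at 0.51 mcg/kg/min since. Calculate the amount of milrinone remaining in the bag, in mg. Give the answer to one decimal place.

22.6 mg

Dose = 0.51 mcg/kg/min × 79.9 kg = 40.749 mcg/min
40.749 mcg/min × 60 min/hr = 2444.94 mcg/hr
Concentration = 28 mg ÷ 88 mL = 0.3181818 mg/mL = 318.1818 mcg/mL
Rate = 2444.94 mcg/hr ÷ 318.1818 mcg/mL = 7.684097 mL/hr
Volume infused = 7.684097 mL/hr × 2.2 hr = 16.90501 mL
Volume remaining = 88 − 16.90501 = 71.09499 mL
Drug remaining = 71.09499 mL × 318.1818 mcg/mL = 22621.13 mcg = 22.62113 mg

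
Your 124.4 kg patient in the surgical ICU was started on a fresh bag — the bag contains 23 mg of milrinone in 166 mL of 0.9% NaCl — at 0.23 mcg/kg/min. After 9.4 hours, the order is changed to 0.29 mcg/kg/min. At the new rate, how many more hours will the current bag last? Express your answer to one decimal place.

3.2 hours

Initial rate:
Dose = 0.23 mcg/kg/min × 124.4 kg = 28.612 mcg/min
28.612 mcg/min × 60 min/hr = 1716.72 mcg/hr
Concentration = 23 mg ÷ 166 mL = 0.1385542 mg/mL = 138.5542 mcg/mL
Rate = 1716.72 mcg/hr ÷ 138.5542 mcg/mL = 12.39024 mL/hr
Volume infused so far = 12.39024 mL/hr × 9.4 hr = 116.4683 mL
Volume remaining = 166 − 116.4683 = 49.53174 mL
New rate:
Dose = 0.29 mcg/kg/min × 124.4 kg = 36.076 mcg/min
36.076 mcg/min × 60 min/hr = 2164.56 mcg/hr
Rate = 2164.56 mcg/hr ÷ 138.5542 mcg/mL = 15.62248 mL/hr
Time remaining = 49.53174 mL ÷ 15.62248 mL/hr = 3.170544 hr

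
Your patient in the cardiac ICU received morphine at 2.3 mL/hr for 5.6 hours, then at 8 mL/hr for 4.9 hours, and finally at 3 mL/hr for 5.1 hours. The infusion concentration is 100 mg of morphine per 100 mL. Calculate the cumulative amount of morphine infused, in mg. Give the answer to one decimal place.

Concentration = 100 mg ÷ 100 mL = 1 mg/mL
Stage 1: 2.3 mL/hr × 5.6 hr = 12.88 mL → 12.88 mL × 1 mg/mL = 12.88 mg
Stage 2: 8 mL/hr × 4.9 hr = 39.2 mL → 39.2 mL × 1 mg/mL = 39.2 mg
Stage 3: 3 mL/hr × 5.1 hr = 15.3 mL → 15.3 mL × 1 mg/mL = 15.3 mg
Total = 12.88 + 39.2 + 15.3 = 67.38 mg

67.4 mg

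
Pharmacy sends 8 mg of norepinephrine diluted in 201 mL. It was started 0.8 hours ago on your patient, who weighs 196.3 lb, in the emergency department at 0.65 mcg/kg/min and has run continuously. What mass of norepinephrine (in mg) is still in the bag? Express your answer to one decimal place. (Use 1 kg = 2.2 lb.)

Weight = 196.3 lb ÷ 2.2 lb/kg = 89.22727 kg
Dose = 0.65 mcg/kg/min × 89.22727 kg = 57.99773 mcg/min
57.99773 mcg/min × 60 min/hr = 3479.864 mcg/hr
Concentration = 8 mg ÷ 201 mL = 0.039801 mg/mL = 39.801 mcg/mL
Rate = 3479.864 mcg/hr ÷ 39.801 mcg/mL = 87.43157 mL/hr
Volume infused = 87.43157 mL/hr × 0.8 hr = 69.94526 mL
Volume remaining = 201 − 69.94526 = 131.0547 mL
Drug remaining = 131.0547 mL × 39.801 mcg/mL = 5216.109 mcg = 5.216109 mg

5.2 mg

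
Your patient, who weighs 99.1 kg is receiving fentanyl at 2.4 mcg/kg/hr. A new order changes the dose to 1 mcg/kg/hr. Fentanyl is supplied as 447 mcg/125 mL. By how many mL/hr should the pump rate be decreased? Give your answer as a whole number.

At the current dose:
Dose = 2.4 mcg/kg/hr × 99.1 kg = 237.84 mcg/hr
Concentration = 447 mcg ÷ 125 mL = 3.576 mcg/mL
Rate = 237.84 mcg/hr ÷ 3.576 mcg/mL = 66.51007 mL/hr
At the new dose:
Dose = 1 mcg/kg/hr × 99.1 kg = 99.1 mcg/hr
Rate = 99.1 mcg/hr ÷ 3.576 mcg/mL = 27.71253 mL/hr
Change = 27.71253 − 66.51007 = -38.79754 mL/hr → 38.79754 mL/hr decrease

39 mL/hr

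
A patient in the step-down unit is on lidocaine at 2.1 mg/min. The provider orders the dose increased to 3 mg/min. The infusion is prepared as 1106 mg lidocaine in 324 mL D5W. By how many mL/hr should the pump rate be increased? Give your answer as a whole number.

At the current dose:
2.1 mg/min × 60 min/hr = 126 mg/hr
Concentration = 1106 mg ÷ 324 mL = 3.41358 mg/mL
Rate = 126 mg/hr ÷ 3.41358 mg/mL = 36.91139 mL/hr
At the new dose:
3 mg/min × 60 min/hr = 180 mg/hr
Rate = 180 mg/hr ÷ 3.41358 mg/mL = 52.73056 mL/hr
Change = 52.73056 − 36.91139 = 15.81917 mL/hr → 15.81917 mL/hr increase

16 mL/hr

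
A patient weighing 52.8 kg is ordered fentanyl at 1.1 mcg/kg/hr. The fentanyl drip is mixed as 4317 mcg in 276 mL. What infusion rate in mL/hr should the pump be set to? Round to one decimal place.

Dose = 1.1 mcg/kg/hr × 52.8 kg = 58.08 mcg/hr
Concentration = 4317 mcg ÷ 276 mL = 15.6413 mcg/mL
Rate = 58.08 mcg/hr ÷ 15.6413 mcg/mL = 3.713245 mL/hr

3.7 mL/hr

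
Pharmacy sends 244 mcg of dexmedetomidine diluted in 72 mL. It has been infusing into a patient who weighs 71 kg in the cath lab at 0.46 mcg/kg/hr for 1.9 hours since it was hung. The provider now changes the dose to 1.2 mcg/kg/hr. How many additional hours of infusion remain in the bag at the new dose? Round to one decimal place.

2.1 hours

Initial rate:
Dose = 0.46 mcg/kg/hr × 71 kg = 32.66 mcg/hr
Concentration = 244 mcg ÷ 72 mL = 3.388889 mcg/mL
Rate = 32.66 mcg/hr ÷ 3.388889 mcg/mL = 9.637377 mL/hr
Volume infused so far = 9.637377 mL/hr × 1.9 hr = 18.31102 mL
Volume remaining = 72 − 18.31102 = 53.68898 mL
New rate:
Dose = 1.2 mcg/kg/hr × 71 kg = 85.2 mcg/hr
Rate = 85.2 mcg/hr ÷ 3.388889 mcg/mL = 25.14098 mL/hr
Time remaining = 53.68898 mL ÷ 25.14098 mL/hr = 2.135516 hr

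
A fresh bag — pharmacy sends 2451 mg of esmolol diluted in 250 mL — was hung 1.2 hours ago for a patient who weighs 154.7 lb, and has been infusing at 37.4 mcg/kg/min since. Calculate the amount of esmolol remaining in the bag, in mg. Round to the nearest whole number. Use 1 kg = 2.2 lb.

Weight = 154.7 lb ÷ 2.2 lb/kg = 70.31818 kg
Dose = 37.4 mcg/kg/min × 70.31818 kg = 2629.9 mcg/min
2629.9 mcg/min × 60 min/hr = 157794 mcg/hr
Concentration = 2451 mg ÷ 250 mL = 9.804 mg/mL = 9804 mcg/mL
Rate = 157794 mcg/hr ÷ 9804 mcg/mL = 16.09486 mL/hr
Volume infused = 16.09486 mL/hr × 1.2 hr = 19.31383 mL
Volume remaining = 250 − 19.31383 = 230.6862 mL
Drug remaining = 230.6862 mL × 9804 mcg/mL = 2261647 mcg = 2261.647 mg

2262 mg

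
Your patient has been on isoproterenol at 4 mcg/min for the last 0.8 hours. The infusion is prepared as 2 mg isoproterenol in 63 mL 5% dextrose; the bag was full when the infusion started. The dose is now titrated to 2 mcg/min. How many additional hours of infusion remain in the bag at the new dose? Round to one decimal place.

Initial rate:
4 mcg/min × 60 min/hr = 240 mcg/hr
Concentration = 2 mg ÷ 63 mL = 0.03174603 mg/mL = 31.74603 mcg/mL
Rate = 240 mcg/hr ÷ 31.74603 mcg/mL = 7.56 mL/hr
Volume infused so far = 7.56 mL/hr × 0.8 hr = 6.048 mL
Volume remaining = 63 − 6.048 = 56.952 mL
New rate:
2 mcg/min × 60 min/hr = 120 mcg/hr
Rate = 120 mcg/hr ÷ 31.74603 mcg/mL = 3.78 mL/hr
Time remaining = 56.952 mL ÷ 3.78 mL/hr = 15.06667 hr

15.1 hours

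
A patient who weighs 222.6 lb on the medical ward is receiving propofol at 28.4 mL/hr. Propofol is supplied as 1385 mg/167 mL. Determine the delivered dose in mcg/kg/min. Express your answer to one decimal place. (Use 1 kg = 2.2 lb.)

Weight = 222.6 lb ÷ 2.2 lb/kg = 101.1818 kg
Concentration = 1385 mg ÷ 167 mL = 8.293413 mg/mL = 8293.413 mcg/mL
Drug rate = 28.4 mL/hr × 8293.413 mcg/mL = 235532.9 mcg/hr
235532.9 mcg/hr ÷ 60 min/hr = 3925.549 mcg/min
3925.549 mcg/min ÷ 101.1818 kg = 38.79698 mcg/kg/min

38.8 mcg/kg/min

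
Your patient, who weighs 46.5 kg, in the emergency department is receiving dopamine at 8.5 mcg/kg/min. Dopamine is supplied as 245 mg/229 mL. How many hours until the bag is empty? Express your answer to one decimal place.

Dose = 8.5 mcg/kg/min × 46.5 kg = 395.25 mcg/min
395.25 mcg/min × 60 min/hr = 23715 mcg/hr
Concentration = 245 mg ÷ 229 mL = 1.069869 mg/mL = 1069.869 mcg/mL
Rate = 23715 mcg/hr ÷ 1069.869 mcg/mL = 22.16627 mL/hr
Duration = 229 mL ÷ 22.16627 mL/hr = 10.33101 hr

10.3 hours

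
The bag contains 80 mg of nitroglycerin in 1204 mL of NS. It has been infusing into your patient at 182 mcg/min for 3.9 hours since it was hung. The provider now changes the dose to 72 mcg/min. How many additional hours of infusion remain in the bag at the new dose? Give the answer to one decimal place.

Initial rate:
182 mcg/min × 60 min/hr = 10920 mcg/hr
Concentration = 80 mg ÷ 1204 mL = 0.06644518 mg/mL = 66.44518 mcg/mL
Rate = 10920 mcg/hr ÷ 66.44518 mcg/mL = 164.346 mL/hr
Volume infused so far = 164.346 mL/hr × 3.9 hr = 640.9494 mL
Volume remaining = 1204 − 640.9494 = 563.0506 mL
New rate:
72 mcg/min × 60 min/hr = 4320 mcg/hr
Rate = 4320 mcg/hr ÷ 66.44518 mcg/mL = 65.016 mL/hr
Time remaining = 563.0506 mL ÷ 65.016 mL/hr = 8.660185 hr

8.7 hours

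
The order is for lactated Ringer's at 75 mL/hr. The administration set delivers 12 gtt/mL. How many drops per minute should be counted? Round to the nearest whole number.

15 gtt/min

75 mL/hr ÷ 60 min/hr = 1.25 mL/min
1.25 mL/min × 12 gtt/mL = 15 gtt/min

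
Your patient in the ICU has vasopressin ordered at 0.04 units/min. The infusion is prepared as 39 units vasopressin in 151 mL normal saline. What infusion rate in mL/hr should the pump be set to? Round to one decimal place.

9.3 mL/hr

0.04 units/min × 60 min/hr = 2.4 units/hr
Concentration = 39 units ÷ 151 mL = 0.2582781 units/mL
Rate = 2.4 units/hr ÷ 0.2582781 units/mL = 9.292308 mL/hr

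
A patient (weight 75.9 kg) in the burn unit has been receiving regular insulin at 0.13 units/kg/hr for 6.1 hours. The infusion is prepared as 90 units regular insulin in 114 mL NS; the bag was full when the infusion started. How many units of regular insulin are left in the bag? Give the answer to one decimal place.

29.8 units

Dose = 0.13 units/kg/hr × 75.9 kg = 9.867 units/hr
Concentration = 90 units ÷ 114 mL = 0.7894737 units/mL
Rate = 9.867 units/hr ÷ 0.7894737 units/mL = 12.4982 mL/hr
Volume infused = 12.4982 mL/hr × 6.1 hr = 76.23902 mL
Volume remaining = 114 − 76.23902 = 37.76098 mL
Drug remaining = 37.76098 mL × 0.7894737 units/mL = 29.8113 units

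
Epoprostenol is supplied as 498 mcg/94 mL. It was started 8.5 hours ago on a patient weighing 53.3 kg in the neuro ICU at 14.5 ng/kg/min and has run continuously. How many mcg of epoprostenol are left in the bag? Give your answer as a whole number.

104 mcg

Dose = 14.5 ng/kg/min × 53.3 kg = 772.85 ng/min
772.85 ng/min × 60 min/hr = 46371 ng/hr
Concentration = 498 mcg ÷ 94 mL = 5.297872 mcg/mL = 5297.872 ng/mL
Rate = 46371 ng/hr ÷ 5297.872 ng/mL = 8.752759 mL/hr
Volume infused = 8.752759 mL/hr × 8.5 hr = 74.39845 mL
Volume remaining = 94 − 74.39845 = 19.60155 mL
Drug remaining = 19.60155 mL × 5297.872 ng/mL = 103846.5 ng = 103.8465 mcg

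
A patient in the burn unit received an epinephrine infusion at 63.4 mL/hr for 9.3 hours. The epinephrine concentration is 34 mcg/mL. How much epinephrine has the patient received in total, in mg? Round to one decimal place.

20.0 mg

Drug rate = 63.4 mL/hr × 34 mcg/mL = 2155.6 mcg/hr
Total = 2155.6 mcg/hr × 9.3 hr = 20047.08 mcg = 20.04708 mg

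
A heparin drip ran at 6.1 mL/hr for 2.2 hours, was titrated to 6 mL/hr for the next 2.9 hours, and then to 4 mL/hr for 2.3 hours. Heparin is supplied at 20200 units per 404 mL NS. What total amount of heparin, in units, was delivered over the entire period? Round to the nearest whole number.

2001 units

Concentration = 20200 units ÷ 404 mL = 50 units/mL
Stage 1: 6.1 mL/hr × 2.2 hr = 13.42 mL → 13.42 mL × 50 units/mL = 671 units
Stage 2: 6 mL/hr × 2.9 hr = 17.4 mL → 17.4 mL × 50 units/mL = 870 units
Stage 3: 4 mL/hr × 2.3 hr = 9.2 mL → 9.2 mL × 50 units/mL = 460 units
Total = 671 + 870 + 460 = 2001 units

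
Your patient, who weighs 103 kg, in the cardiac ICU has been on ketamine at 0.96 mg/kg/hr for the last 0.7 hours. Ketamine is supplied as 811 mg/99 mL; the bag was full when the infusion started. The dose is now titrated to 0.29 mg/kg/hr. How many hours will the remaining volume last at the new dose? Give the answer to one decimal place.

24.8 hours

Initial rate:
Dose = 0.96 mg/kg/hr × 103 kg = 98.88 mg/hr
Concentration = 811 mg ÷ 99 mL = 8.191919 mg/mL
Rate = 98.88 mg/hr ÷ 8.191919 mg/mL = 12.07043 mL/hr
Volume infused so far = 12.07043 mL/hr × 0.7 hr = 8.449302 mL
Volume remaining = 99 − 8.449302 = 90.5507 mL
New rate:
Dose = 0.29 mg/kg/hr × 103 kg = 29.87 mg/hr
Rate = 29.87 mg/hr ÷ 8.191919 mg/mL = 3.646276 mL/hr
Time remaining = 90.5507 mL ÷ 3.646276 mL/hr = 24.83375 hr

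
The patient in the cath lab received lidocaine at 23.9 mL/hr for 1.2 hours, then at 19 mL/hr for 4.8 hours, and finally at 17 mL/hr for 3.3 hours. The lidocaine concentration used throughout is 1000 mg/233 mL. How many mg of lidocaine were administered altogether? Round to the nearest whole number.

755 mg

Concentration = 1000 mg ÷ 233 mL = 4.291845 mg/mL
Stage 1: 23.9 mL/hr × 1.2 hr = 28.68 mL → 28.68 mL × 4.291845 mg/mL = 123.0901 mg
Stage 2: 19 mL/hr × 4.8 hr = 91.2 mL → 91.2 mL × 4.291845 mg/mL = 391.4163 mg
Stage 3: 17 mL/hr × 3.3 hr = 56.1 mL → 56.1 mL × 4.291845 mg/mL = 240.7725 mg
Total = 123.0901 + 391.4163 + 240.7725 = 755.279 mg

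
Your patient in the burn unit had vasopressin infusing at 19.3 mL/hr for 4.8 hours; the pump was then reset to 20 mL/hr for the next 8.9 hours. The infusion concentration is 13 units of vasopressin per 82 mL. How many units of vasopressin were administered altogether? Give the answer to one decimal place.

42.9 units

Concentration = 13 units ÷ 82 mL = 0.1585366 units/mL
Stage 1: 19.3 mL/hr × 4.8 hr = 92.64 mL → 92.64 mL × 0.1585366 units/mL = 14.68683 units
Stage 2: 20 mL/hr × 8.9 hr = 178 mL → 178 mL × 0.1585366 units/mL = 28.21951 units
Total = 14.68683 + 28.21951 = 42.90634 units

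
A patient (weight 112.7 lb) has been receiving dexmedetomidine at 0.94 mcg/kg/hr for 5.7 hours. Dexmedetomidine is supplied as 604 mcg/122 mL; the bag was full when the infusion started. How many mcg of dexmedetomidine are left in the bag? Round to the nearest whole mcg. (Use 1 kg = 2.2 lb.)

330 mcg

Weight = 112.7 lb ÷ 2.2 lb/kg = 51.22727 kg
Dose = 0.94 mcg/kg/hr × 51.22727 kg = 48.15364 mcg/hr
Concentration = 604 mcg ÷ 122 mL = 4.95082 mcg/mL
Rate = 48.15364 mcg/hr ÷ 4.95082 mcg/mL = 9.726397 mL/hr
Volume infused = 9.726397 mL/hr × 5.7 hr = 55.44046 mL
Volume remaining = 122 − 55.44046 = 66.55954 mL
Drug remaining = 66.55954 mL × 4.95082 mcg/mL = 329.5243 mcg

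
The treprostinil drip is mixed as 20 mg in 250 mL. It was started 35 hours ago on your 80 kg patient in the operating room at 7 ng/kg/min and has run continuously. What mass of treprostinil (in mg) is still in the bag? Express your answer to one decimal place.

Dose = 7 ng/kg/min × 80 kg = 560 ng/min
560 ng/min × 60 min/hr = 33600 ng/hr
Concentration = 20 mg ÷ 250 mL = 0.08 mg/mL = 80000 ng/mL
Rate = 33600 ng/hr ÷ 80000 ng/mL = 0.42 mL/hr
Volume infused = 0.42 mL/hr × 35 hr = 14.7 mL
Volume remaining = 250 − 14.7 = 235.3 mL
Drug remaining = 235.3 mL × 80000 ng/mL = 18824000 ng = 18.824 mg

18.8 mg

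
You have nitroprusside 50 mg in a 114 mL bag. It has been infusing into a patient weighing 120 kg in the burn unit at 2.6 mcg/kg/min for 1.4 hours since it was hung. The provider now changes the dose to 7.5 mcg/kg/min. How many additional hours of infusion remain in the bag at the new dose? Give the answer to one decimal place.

0.4 hours

Initial rate:
Dose = 2.6 mcg/kg/min × 120 kg = 312 mcg/min
312 mcg/min × 60 min/hr = 18720 mcg/hr
Concentration = 50 mg ÷ 114 mL = 0.4385965 mg/mL = 438.5965 mcg/mL
Rate = 18720 mcg/hr ÷ 438.5965 mcg/mL = 42.6816 mL/hr
Volume infused so far = 42.6816 mL/hr × 1.4 hr = 59.75424 mL
Volume remaining = 114 − 59.75424 = 54.24576 mL
New rate:
Dose = 7.5 mcg/kg/min × 120 kg = 900 mcg/min
900 mcg/min × 60 min/hr = 54000 mcg/hr
Rate = 54000 mcg/hr ÷ 438.5965 mcg/mL = 123.12 mL/hr
Time remaining = 54.24576 mL ÷ 123.12 mL/hr = 0.4405926 hr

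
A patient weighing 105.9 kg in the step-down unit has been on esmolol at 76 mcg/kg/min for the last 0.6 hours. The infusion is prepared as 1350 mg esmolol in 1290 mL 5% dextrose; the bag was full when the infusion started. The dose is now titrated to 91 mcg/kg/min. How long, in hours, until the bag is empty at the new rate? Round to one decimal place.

1.8 hours

Initial rate:
Dose = 76 mcg/kg/min × 105.9 kg = 8048.4 mcg/min
8048.4 mcg/min × 60 min/hr = 482904 mcg/hr
Concentration = 1350 mg ÷ 1290 mL = 1.046512 mg/mL = 1046.512 mcg/mL
Rate = 482904 mcg/hr ÷ 1046.512 mcg/mL = 461.4416 mL/hr
Volume infused so far = 461.4416 mL/hr × 0.6 hr = 276.865 mL
Volume remaining = 1290 − 276.865 = 1013.135 mL
New rate:
Dose = 91 mcg/kg/min × 105.9 kg = 9636.9 mcg/min
9636.9 mcg/min × 60 min/hr = 578214 mcg/hr
Rate = 578214 mcg/hr ÷ 1046.512 mcg/mL = 552.5156 mL/hr
Time remaining = 1013.135 mL ÷ 552.5156 mL/hr = 1.833677 hr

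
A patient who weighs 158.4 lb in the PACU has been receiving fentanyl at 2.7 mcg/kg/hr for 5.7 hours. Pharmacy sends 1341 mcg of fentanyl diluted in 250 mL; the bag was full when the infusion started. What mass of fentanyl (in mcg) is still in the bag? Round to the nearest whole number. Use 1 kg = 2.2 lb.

233 mcg

Weight = 158.4 lb ÷ 2.2 lb/kg = 72 kg
Dose = 2.7 mcg/kg/hr × 72 kg = 194.4 mcg/hr
Concentration = 1341 mcg ÷ 250 mL = 5.364 mcg/mL
Rate = 194.4 mcg/hr ÷ 5.364 mcg/mL = 36.24161 mL/hr
Volume infused = 36.24161 mL/hr × 5.7 hr = 206.5772 mL
Volume remaining = 250 − 206.5772 = 43.42282 mL
Drug remaining = 43.42282 mL × 5.364 mcg/mL = 232.92 mcg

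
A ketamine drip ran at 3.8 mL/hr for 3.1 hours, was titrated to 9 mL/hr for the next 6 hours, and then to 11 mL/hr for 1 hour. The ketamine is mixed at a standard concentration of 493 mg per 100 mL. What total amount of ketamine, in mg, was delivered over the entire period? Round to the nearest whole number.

Concentration = 493 mg ÷ 100 mL = 4.93 mg/mL
Stage 1: 3.8 mL/hr × 3.1 hr = 11.78 mL → 11.78 mL × 4.93 mg/mL = 58.0754 mg
Stage 2: 9 mL/hr × 6 hr = 54 mL → 54 mL × 4.93 mg/mL = 266.22 mg
Stage 3: 11 mL/hr × 1 hr = 11 mL → 11 mL × 4.93 mg/mL = 54.23 mg
Total = 58.0754 + 266.22 + 54.23 = 378.5254 mg

379 mg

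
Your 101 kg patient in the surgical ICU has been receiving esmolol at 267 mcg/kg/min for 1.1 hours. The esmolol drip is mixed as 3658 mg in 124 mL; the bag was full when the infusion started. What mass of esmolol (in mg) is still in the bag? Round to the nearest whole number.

1878 mg

Dose = 267 mcg/kg/min × 101 kg = 26967 mcg/min
26967 mcg/min × 60 min/hr = 1618020 mcg/hr
Concentration = 3658 mg ÷ 124 mL = 29.5 mg/mL = 29500 mcg/mL
Rate = 1618020 mcg/hr ÷ 29500 mcg/mL = 54.84814 mL/hr
Volume infused = 54.84814 mL/hr × 1.1 hr = 60.33295 mL
Volume remaining = 124 − 60.33295 = 63.66705 mL
Drug remaining = 63.66705 mL × 29500 mcg/mL = 1878178 mcg = 1878.178 mg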